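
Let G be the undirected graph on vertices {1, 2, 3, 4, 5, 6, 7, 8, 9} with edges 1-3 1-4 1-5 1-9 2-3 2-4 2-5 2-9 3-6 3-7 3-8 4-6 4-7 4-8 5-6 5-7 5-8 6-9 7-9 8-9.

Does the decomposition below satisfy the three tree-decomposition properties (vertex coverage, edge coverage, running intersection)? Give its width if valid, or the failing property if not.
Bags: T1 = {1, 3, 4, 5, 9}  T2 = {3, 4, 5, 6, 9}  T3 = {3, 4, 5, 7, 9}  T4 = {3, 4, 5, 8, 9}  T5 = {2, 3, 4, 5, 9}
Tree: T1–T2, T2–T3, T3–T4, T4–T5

Checking the three conditions: (i) the bags cover all of {1, 2, 3, 4, 5, 6, 7, 8, 9}; (ii) for each edge, some bag contains both endpoints; (iii) the bags containing any fixed vertex form a subtree. All hold, so the decomposition is valid with width 5 − 1 = 4.

Yes; width 4.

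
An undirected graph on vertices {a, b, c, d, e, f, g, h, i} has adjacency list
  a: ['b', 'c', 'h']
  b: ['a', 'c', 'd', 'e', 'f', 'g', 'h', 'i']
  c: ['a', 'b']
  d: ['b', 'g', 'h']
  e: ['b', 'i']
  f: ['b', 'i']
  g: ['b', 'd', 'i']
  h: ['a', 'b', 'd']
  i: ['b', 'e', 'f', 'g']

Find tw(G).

A width-2 tree decomposition is:
Bags: B1 = {a, b, h}  B2 = {b, d, h}  B3 = {b, d, g}  B4 = {b, g, i}  B5 = {b, e, i}  B6 = {b, f, i}  B7 = {a, b, c}
Tree: B1–B2, B2–B3, B3–B4, B4–B5, B4–B6, B1–B7
Each bag holds 3 vertices, so the decomposition has width 2, which upper-bounds the treewidth. On the other hand G contains the 3-clique {b, d, g}. A clique must lie in a single bag of any decomposition, so no decomposition can have width below 2. Hence tw(G) = 2 exactly.

2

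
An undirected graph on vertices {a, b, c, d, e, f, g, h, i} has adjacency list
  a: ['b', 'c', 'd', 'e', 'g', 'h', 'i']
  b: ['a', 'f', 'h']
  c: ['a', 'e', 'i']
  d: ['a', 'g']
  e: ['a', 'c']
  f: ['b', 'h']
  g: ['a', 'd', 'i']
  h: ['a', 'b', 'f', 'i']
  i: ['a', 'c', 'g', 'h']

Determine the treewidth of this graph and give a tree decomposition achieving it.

Treewidth 2.
One such decomposition:
Bags: B1 = {a, b, h}  B2 = {a, h, i}  B3 = {a, g, i}  B4 = {a, c, i}  B5 = {a, c, e}  B6 = {a, d, g}  B7 = {b, f, h}
Tree: B1–B2, B2–B3, B3–B4, B4–B5, B3–B6, B1–B7

Every bag has size at most 3, so the width is 3 − 1 = 2 and tw(G) ≤ 2. Conversely, {a, d, g} is a clique of size 3, and the vertices of any clique must share a bag in every tree decomposition; so some bag has ≥ 3 vertices and tw(G) ≥ 2. The upper and lower bounds meet at 2, so that is the treewidth.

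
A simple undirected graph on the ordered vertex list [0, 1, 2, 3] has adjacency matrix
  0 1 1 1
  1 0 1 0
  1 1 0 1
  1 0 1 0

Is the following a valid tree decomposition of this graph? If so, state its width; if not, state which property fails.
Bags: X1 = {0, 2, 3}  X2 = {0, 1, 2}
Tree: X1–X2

Yes; width 2.

Checking the three conditions: (i) the bags cover all of {0, 1, 2, 3}; (ii) for each edge, some bag contains both endpoints; (iii) the bags containing any fixed vertex form a subtree. All hold, so the decomposition is valid with width 3 − 1 = 2.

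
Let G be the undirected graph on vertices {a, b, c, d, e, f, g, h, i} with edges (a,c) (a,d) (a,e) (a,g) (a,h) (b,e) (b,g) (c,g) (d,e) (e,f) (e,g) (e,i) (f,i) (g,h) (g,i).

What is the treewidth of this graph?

2

A width-2 tree decomposition is:
Bags: B1 = {e, g, i}  B2 = {a, e, g}  B3 = {b, e, g}  B4 = {a, g, h}  B5 = {e, f, i}  B6 = {a, d, e}  B7 = {a, c, g}
Tree: B1–B2, B1–B3, B2–B4, B1–B5, B2–B6, B4–B7
Every bag has size at most 3, so the width is 3 − 1 = 2 and tw(G) ≤ 2. Conversely, {a, d, e} is a clique of size 3, and the vertices of any clique must share a bag in every tree decomposition; so some bag has ≥ 3 vertices and tw(G) ≥ 2. Combining the bounds, tw(G) = 2.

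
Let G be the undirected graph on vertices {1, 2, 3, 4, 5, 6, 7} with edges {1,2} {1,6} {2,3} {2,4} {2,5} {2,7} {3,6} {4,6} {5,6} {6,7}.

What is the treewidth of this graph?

A width-2 tree decomposition is:
Bags: B1 = {2, 3, 6}  B2 = {1, 2, 6}  B3 = {2, 4, 6}  B4 = {2, 6, 7}  B5 = {2, 5, 6}
Tree: B1–B2, B2–B3, B3–B4, B4–B5
Every bag has size at most 3, so the width is 3 − 1 = 2 and tw(G) ≤ 2. Since 2–3–6–1–2 is a cycle in G, G is not acyclic. Forests are exactly the graphs of treewidth ≤ 1, so tw(G) ≥ 2. Hence tw(G) = 2 exactly.

2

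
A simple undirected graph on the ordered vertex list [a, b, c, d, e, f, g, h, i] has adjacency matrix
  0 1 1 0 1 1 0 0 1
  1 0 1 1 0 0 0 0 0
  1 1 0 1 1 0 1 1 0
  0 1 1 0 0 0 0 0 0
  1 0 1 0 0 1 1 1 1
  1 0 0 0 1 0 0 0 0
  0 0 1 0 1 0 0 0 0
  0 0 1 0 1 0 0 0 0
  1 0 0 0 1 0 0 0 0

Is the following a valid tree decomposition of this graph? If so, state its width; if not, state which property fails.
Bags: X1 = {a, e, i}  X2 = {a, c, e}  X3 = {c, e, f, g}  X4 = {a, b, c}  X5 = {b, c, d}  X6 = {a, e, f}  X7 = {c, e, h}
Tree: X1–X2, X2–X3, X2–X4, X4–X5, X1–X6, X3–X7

No — bags containing vertex f are not connected in the tree.

A tree decomposition must satisfy three properties: every vertex lies in some bag; for every edge, both endpoints lie together in some bag; and for every vertex, the bags containing it form a connected subtree. Here bags containing vertex f are not connected in the tree, so the decomposition is invalid.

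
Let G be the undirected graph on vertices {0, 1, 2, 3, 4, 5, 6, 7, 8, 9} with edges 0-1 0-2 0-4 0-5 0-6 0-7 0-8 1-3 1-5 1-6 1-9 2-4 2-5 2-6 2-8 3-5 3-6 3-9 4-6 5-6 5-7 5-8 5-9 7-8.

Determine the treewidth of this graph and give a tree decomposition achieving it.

Treewidth 3.
Bags: B1 = {0, 2, 5, 8}  B2 = {0, 2, 5, 6}  B3 = {0, 1, 5, 6}  B4 = {1, 3, 5, 6}  B5 = {0, 5, 7, 8}  B6 = {0, 2, 4, 6}  B7 = {1, 3, 5, 9}
Tree: B1–B2, B2–B3, B3–B4, B1–B5, B2–B6, B4–B7

Every bag has size at most 4, so the width is 4 − 1 = 3 and tw(G) ≤ 3. On the other hand G contains the 4-clique {0, 2, 4, 6}. A clique must lie in a single bag of any decomposition, so no decomposition can have width below 3. Combining the bounds, tw(G) = 3.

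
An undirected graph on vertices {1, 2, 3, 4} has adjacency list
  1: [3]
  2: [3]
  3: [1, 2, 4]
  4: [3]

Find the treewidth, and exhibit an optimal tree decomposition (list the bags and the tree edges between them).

Each bag holds 2 vertices, so the decomposition has width 1, which upper-bounds the treewidth. G has an edge, so its treewidth is at least 1. Hence tw(G) = 1 exactly.

Treewidth 1.
One such decomposition:
Bags: B1 = {2, 3}  B2 = {1, 3}  B3 = {3, 4}
Tree: B1–B2, B2–B3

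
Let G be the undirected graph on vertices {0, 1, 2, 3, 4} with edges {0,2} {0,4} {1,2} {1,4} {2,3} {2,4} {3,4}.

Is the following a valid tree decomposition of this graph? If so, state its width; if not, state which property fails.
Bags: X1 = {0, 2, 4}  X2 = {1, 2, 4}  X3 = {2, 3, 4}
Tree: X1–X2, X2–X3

Yes; width 2.

Vertex coverage: the bags together contain {0, 1, 2, 3, 4}, the full vertex set. Edge coverage: each edge of G has both endpoints in at least one bag. Running intersection: for every vertex, the bags containing it form a connected subtree. All three properties hold, so this is a valid tree decomposition of width max|bag| − 1 = 2, and hence tw(G) ≤ 2.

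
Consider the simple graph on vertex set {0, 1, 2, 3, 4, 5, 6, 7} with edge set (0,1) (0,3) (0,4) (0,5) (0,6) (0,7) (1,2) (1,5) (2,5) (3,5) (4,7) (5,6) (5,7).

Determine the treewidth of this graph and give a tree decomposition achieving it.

Treewidth 2.
One such decomposition:
Bags: B1 = {0, 5, 7}  B2 = {0, 5, 6}  B3 = {0, 1, 5}  B4 = {0, 3, 5}  B5 = {1, 2, 5}  B6 = {0, 4, 7}
Tree: B1–B2, B1–B3, B1–B4, B3–B5, B1–B6

The largest bag has 3 vertices, giving width 2; this decomposition certifies tw(G) ≤ 2. Conversely, {0, 4, 7} is a clique of size 3, and the vertices of any clique must share a bag in every tree decomposition; so some bag has ≥ 3 vertices and tw(G) ≥ 2. The upper and lower bounds meet at 2, so that is the treewidth.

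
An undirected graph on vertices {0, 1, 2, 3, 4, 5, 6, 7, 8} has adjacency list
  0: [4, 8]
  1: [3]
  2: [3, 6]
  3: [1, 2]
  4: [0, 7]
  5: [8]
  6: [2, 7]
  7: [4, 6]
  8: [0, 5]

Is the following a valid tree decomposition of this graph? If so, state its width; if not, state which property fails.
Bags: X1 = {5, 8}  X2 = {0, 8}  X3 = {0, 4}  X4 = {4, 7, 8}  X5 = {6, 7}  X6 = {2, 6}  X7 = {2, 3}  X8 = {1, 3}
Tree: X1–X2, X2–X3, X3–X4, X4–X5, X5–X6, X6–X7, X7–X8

No — bags containing vertex 8 are not connected in the tree.

A tree decomposition must satisfy three properties: every vertex lies in some bag; for every edge, both endpoints lie together in some bag; and for every vertex, the bags containing it form a connected subtree. Here bags containing vertex 8 are not connected in the tree, so the decomposition is invalid.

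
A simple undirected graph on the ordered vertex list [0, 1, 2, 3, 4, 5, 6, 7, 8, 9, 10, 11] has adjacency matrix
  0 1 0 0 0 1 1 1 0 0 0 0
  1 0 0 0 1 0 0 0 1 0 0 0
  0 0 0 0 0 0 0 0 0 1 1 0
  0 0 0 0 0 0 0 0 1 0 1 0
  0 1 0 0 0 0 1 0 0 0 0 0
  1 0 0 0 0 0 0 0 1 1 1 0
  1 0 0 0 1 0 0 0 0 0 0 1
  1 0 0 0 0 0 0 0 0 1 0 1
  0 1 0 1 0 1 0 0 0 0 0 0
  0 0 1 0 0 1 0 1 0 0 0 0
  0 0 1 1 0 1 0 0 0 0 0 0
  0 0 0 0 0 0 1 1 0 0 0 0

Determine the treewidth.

A width-3 tree decomposition is:
Bags: B1 = {4, 6, 7, 11}  B2 = {0, 4, 6, 7}  B3 = {0, 1, 4, 7}  B4 = {0, 1, 7, 9}  B5 = {0, 1, 5, 9}  B6 = {1, 5, 8, 9}  B7 = {2, 5, 8, 9}  B8 = {2, 5, 8, 10}  B9 = {2, 3, 8, 10}
Tree: B1–B2, B2–B3, B3–B4, B4–B5, B5–B6, B6–B7, B7–B8, B8–B9
Each bag holds 4 vertices, so the decomposition has width 3, which upper-bounds the treewidth. For the lower bound: the 4 vertex sets {4,6,11}, {7}, {0}, {1,5,8,9} are disjoint, each induces a connected subgraph, and every pair is joined by at least one edge of G. Contracting each set to a single vertex therefore yields K_{4} as a minor, and since treewidth is minor-monotone, tw(G) ≥ tw(K_{4}) = 3. Therefore the treewidth is 3.

3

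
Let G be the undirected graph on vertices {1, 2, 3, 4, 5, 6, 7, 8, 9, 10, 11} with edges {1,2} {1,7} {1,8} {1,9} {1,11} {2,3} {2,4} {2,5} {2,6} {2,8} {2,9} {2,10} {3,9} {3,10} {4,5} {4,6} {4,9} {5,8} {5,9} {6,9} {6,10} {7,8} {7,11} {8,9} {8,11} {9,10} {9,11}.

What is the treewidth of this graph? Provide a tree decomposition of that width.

Every bag has size at most 4, so the width is 4 − 1 = 3 and tw(G) ≤ 3. For the lower bound, the 4 vertices {1, 2, 8, 9} are pairwise adjacent, and any tree decomposition puts a clique entirely inside one bag — forcing width ≥ 3. Combining the bounds, tw(G) = 3.

Treewidth 3.
One optimal decomposition is:
Bags: B1 = {2, 4, 5, 9}  B2 = {2, 5, 8, 9}  B3 = {1, 2, 8, 9}  B4 = {2, 4, 6, 9}  B5 = {1, 8, 9, 11}  B6 = {2, 6, 9, 10}  B7 = {1, 7, 8, 11}  B8 = {2, 3, 9, 10}
Tree: B1–B2, B2–B3, B1–B4, B3–B5, B4–B6, B5–B7, B6–B8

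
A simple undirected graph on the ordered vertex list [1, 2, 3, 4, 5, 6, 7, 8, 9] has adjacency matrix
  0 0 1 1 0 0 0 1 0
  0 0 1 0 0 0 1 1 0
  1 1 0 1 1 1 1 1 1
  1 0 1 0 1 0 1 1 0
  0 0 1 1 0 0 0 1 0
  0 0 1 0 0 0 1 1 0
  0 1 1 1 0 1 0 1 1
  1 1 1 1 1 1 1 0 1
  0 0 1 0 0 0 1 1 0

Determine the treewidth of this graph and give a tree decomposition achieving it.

Treewidth 3.
One optimal decomposition is:
Bags: B1 = {3, 4, 7, 8}  B2 = {2, 3, 7, 8}  B3 = {3, 7, 8, 9}  B4 = {3, 4, 5, 8}  B5 = {3, 6, 7, 8}  B6 = {1, 3, 4, 8}
Tree: B1–B2, B1–B3, B1–B4, B3–B5, B1–B6

The largest bag has 4 vertices, giving width 3; this decomposition certifies tw(G) ≤ 3. For the lower bound, the 4 vertices {1, 3, 4, 8} are pairwise adjacent, and any tree decomposition puts a clique entirely inside one bag — forcing width ≥ 3. Therefore the treewidth is 3.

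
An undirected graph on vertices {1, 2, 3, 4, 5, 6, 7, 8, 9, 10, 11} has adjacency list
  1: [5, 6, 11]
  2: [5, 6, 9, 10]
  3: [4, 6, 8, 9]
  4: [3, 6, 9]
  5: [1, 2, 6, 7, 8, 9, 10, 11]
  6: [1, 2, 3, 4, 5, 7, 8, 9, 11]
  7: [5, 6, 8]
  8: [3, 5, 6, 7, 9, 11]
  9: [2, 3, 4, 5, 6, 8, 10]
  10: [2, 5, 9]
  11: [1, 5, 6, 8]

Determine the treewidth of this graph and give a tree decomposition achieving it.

Every bag has size at most 4, so the width is 4 − 1 = 3 and tw(G) ≤ 3. Conversely, {2, 5, 9, 10} is a clique of size 4, and the vertices of any clique must share a bag in every tree decomposition; so some bag has ≥ 4 vertices and tw(G) ≥ 3. The upper and lower bounds meet at 3, so that is the treewidth.

Treewidth 3.
Bags: B1 = {3, 6, 8, 9}  B2 = {5, 6, 8, 9}  B3 = {2, 5, 6, 9}  B4 = {5, 6, 7, 8}  B5 = {2, 5, 9, 10}  B6 = {5, 6, 8, 11}  B7 = {1, 5, 6, 11}  B8 = {3, 4, 6, 9}
Tree: B1–B2, B2–B3, B2–B4, B3–B5, B2–B6, B6–B7, B1–B8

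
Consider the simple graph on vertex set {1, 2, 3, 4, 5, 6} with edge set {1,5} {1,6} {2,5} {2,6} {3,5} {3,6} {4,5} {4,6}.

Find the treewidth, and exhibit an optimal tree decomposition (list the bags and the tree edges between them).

The largest bag has 3 vertices, giving width 2; this decomposition certifies tw(G) ≤ 2. Since 6–4–5–1–6 is a cycle in G, G is not acyclic. Forests are exactly the graphs of treewidth ≤ 1, so tw(G) ≥ 2. Combining the bounds, tw(G) = 2.

Treewidth 2.
One optimal decomposition is:
Bags: B1 = {4, 5, 6}  B2 = {1, 5, 6}  B3 = {3, 5, 6}  B4 = {2, 5, 6}
Tree: B1–B2, B2–B3, B3–B4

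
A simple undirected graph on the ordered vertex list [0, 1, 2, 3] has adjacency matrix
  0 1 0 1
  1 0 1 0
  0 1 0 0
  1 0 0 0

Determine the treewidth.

1

A width-1 tree decomposition is:
Bags: B1 = {0, 1}  B2 = {0, 3}  B3 = {1, 2}
Tree: B1–B2, B1–B3
Each bag holds 2 vertices, so the decomposition has width 1, which upper-bounds the treewidth. Since G has at least one edge (e.g. 0–1), it is not an edgeless graph, so tw(G) ≥ 1. Hence tw(G) = 1 exactly.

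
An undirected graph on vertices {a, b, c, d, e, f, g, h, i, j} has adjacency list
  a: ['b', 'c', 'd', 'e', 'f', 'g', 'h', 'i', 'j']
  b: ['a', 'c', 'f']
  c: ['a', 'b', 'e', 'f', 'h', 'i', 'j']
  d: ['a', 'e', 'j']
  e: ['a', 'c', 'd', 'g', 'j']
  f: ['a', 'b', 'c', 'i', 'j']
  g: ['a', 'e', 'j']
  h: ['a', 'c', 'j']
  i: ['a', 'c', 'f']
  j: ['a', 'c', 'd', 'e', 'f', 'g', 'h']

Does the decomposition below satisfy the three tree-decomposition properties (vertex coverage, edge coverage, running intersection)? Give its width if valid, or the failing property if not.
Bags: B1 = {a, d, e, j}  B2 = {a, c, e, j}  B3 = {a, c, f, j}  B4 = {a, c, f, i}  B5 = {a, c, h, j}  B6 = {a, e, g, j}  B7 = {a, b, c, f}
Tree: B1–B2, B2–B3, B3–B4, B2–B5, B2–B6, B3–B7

Every vertex of G appears in some bag (union = {a, b, c, d, e, f, g, h, i, j}); every edge is covered by a bag; and for each vertex v the set of bags containing v is connected in the bag tree. The decomposition is therefore valid. The largest bag has 4 vertices, so the width is 3.

Yes; width 3.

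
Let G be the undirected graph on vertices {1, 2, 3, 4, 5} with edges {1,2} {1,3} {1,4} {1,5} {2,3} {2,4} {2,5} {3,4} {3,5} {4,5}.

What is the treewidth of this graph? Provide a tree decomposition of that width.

Treewidth 4.
Bags: B1 = {1, 2, 3, 4, 5}
Tree: (single bag)

A single bag containing all 5 vertices is trivially a valid decomposition of width 4. Conversely, {1, 2, 3, 4, 5} is a clique of size 5, and the vertices of any clique must share a bag in every tree decomposition; so some bag has ≥ 5 vertices and tw(G) ≥ 4. Therefore the treewidth is 4.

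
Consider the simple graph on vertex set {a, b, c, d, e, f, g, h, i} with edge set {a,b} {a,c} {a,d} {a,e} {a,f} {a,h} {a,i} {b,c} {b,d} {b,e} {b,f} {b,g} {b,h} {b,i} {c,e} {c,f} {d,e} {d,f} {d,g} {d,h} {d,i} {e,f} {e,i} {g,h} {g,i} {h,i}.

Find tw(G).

4

A width-4 tree decomposition is:
Bags: B1 = {a, b, d, h, i}  B2 = {a, b, d, e, i}  B3 = {a, b, d, e, f}  B4 = {b, d, g, h, i}  B5 = {a, b, c, e, f}
Tree: B1–B2, B2–B3, B1–B4, B3–B5
Every bag has size at most 5, so the width is 5 − 1 = 4 and tw(G) ≤ 4. Conversely, {a, b, d, e, f} is a clique of size 5, and the vertices of any clique must share a bag in every tree decomposition; so some bag has ≥ 5 vertices and tw(G) ≥ 4. Hence tw(G) = 4 exactly.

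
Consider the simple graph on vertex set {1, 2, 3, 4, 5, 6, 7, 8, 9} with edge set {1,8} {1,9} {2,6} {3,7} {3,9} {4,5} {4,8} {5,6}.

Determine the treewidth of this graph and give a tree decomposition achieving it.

Every bag has size at most 2, so the width is 2 − 1 = 1 and tw(G) ≤ 1. Any graph with an edge has treewidth ≥ 1, and G has the edge 2–6. Hence tw(G) = 1 exactly.

Treewidth 1.
One such decomposition:
Bags: B1 = {2, 6}  B2 = {5, 6}  B3 = {4, 5}  B4 = {4, 8}  B5 = {1, 8}  B6 = {1, 9}  B7 = {3, 9}  B8 = {3, 7}
Tree: B1–B2, B2–B3, B3–B4, B4–B5, B5–B6, B6–B7, B7–B8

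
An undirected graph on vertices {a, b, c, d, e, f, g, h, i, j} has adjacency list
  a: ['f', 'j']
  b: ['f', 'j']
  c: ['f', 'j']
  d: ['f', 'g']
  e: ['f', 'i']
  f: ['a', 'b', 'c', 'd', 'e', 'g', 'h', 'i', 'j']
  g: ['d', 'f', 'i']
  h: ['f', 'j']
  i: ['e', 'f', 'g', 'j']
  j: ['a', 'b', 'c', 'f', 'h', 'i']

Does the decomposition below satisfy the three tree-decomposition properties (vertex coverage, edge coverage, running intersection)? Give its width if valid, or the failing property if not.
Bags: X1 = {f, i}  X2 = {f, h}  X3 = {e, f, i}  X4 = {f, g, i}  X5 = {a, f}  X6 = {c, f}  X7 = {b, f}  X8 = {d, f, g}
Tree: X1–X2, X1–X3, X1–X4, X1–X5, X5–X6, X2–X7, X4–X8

No — vertex j appears in no bag.

A tree decomposition must satisfy three properties: every vertex lies in some bag; for every edge, both endpoints lie together in some bag; and for every vertex, the bags containing it form a connected subtree. Here vertex j appears in no bag, so the decomposition is invalid.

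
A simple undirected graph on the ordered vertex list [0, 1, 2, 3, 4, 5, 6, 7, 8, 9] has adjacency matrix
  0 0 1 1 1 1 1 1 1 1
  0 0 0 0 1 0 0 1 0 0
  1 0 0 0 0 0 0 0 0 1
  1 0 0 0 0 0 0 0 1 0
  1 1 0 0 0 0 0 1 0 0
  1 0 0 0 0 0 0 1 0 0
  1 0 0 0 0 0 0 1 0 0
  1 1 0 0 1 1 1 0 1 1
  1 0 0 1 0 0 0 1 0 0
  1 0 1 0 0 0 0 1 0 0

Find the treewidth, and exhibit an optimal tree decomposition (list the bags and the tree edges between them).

Treewidth 2.
One optimal decomposition is:
Bags: B1 = {0, 4, 7}  B2 = {0, 7, 8}  B3 = {0, 6, 7}  B4 = {0, 7, 9}  B5 = {0, 2, 9}  B6 = {1, 4, 7}  B7 = {0, 3, 8}  B8 = {0, 5, 7}
Tree: B1–B2, B1–B3, B2–B4, B4–B5, B1–B6, B2–B7, B2–B8

Every bag has size at most 3, so the width is 3 − 1 = 2 and tw(G) ≤ 2. For the lower bound, the 3 vertices {0, 2, 9} are pairwise adjacent, and any tree decomposition puts a clique entirely inside one bag — forcing width ≥ 2. Hence tw(G) = 2 exactly.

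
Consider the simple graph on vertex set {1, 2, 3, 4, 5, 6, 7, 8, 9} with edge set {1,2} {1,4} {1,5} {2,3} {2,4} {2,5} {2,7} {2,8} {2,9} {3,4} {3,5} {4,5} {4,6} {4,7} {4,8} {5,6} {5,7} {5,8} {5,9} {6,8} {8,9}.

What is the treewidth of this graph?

3

A width-3 tree decomposition is:
Bags: B1 = {2, 4, 5, 8}  B2 = {2, 3, 4, 5}  B3 = {1, 2, 4, 5}  B4 = {4, 5, 6, 8}  B5 = {2, 5, 8, 9}  B6 = {2, 4, 5, 7}
Tree: B1–B2, B2–B3, B1–B4, B1–B5, B2–B6
Each bag holds 4 vertices, so the decomposition has width 3, which upper-bounds the treewidth. On the other hand G contains the 4-clique {2, 5, 8, 9}. A clique must lie in a single bag of any decomposition, so no decomposition can have width below 3. Combining the bounds, tw(G) = 3.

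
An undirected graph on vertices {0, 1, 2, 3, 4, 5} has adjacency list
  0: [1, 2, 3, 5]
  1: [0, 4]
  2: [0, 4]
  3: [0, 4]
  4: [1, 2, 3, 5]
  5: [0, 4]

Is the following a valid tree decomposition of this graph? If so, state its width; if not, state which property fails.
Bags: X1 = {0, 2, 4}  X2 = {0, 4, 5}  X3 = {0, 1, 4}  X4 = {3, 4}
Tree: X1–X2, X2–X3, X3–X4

A tree decomposition must satisfy three properties: every vertex lies in some bag; for every edge, both endpoints lie together in some bag; and for every vertex, the bags containing it form a connected subtree. Here edge (0,3) lies in no bag, so the decomposition is invalid.

No — edge (0,3) lies in no bag.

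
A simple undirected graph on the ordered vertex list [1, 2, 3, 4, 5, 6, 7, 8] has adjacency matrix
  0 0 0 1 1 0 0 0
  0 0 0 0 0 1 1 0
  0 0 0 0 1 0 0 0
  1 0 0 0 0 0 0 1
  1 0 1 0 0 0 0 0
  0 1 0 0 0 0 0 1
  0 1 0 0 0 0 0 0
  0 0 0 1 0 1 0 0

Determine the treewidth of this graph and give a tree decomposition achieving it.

Each bag holds 2 vertices, so the decomposition has width 1, which upper-bounds the treewidth. G has an edge, so its treewidth is at least 1. Combining the bounds, tw(G) = 1.

Treewidth 1.
One such decomposition:
Bags: B1 = {3, 5}  B2 = {1, 5}  B3 = {1, 4}  B4 = {4, 8}  B5 = {6, 8}  B6 = {2, 6}  B7 = {2, 7}
Tree: B1–B2, B2–B3, B3–B4, B4–B5, B5–B6, B6–B7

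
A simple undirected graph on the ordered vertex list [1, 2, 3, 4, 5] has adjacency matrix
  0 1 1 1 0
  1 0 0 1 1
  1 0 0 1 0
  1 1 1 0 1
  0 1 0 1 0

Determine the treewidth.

A width-2 tree decomposition is:
Bags: B1 = {2, 4, 5}  B2 = {1, 2, 4}  B3 = {1, 3, 4}
Tree: B1–B2, B2–B3
The largest bag has 3 vertices, giving width 2; this decomposition certifies tw(G) ≤ 2. Conversely, {1, 2, 4} is a clique of size 3, and the vertices of any clique must share a bag in every tree decomposition; so some bag has ≥ 3 vertices and tw(G) ≥ 2. Therefore the treewidth is 2.

2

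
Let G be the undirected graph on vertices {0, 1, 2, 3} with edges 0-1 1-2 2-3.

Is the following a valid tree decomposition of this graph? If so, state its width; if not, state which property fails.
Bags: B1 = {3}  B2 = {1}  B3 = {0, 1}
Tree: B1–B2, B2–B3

No — vertex 2 appears in no bag.

A tree decomposition must satisfy three properties: every vertex lies in some bag; for every edge, both endpoints lie together in some bag; and for every vertex, the bags containing it form a connected subtree. Here vertex 2 appears in no bag, so the decomposition is invalid.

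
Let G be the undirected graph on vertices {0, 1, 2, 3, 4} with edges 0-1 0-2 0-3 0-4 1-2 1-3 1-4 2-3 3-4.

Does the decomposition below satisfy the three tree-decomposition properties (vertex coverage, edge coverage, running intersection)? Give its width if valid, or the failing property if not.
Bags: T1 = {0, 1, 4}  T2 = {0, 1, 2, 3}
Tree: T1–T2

No — edge (3,4) lies in no bag.

A tree decomposition must satisfy three properties: every vertex lies in some bag; for every edge, both endpoints lie together in some bag; and for every vertex, the bags containing it form a connected subtree. Here edge (3,4) lies in no bag, so the decomposition is invalid.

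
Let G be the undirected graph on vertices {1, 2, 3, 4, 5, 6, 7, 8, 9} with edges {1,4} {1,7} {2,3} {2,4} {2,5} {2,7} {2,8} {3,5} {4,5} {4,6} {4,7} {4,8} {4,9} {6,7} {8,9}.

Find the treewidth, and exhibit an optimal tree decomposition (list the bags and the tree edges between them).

Treewidth 2.
One such decomposition:
Bags: B1 = {2, 4, 7}  B2 = {2, 4, 5}  B3 = {2, 4, 8}  B4 = {4, 6, 7}  B5 = {4, 8, 9}  B6 = {1, 4, 7}  B7 = {2, 3, 5}
Tree: B1–B2, B1–B3, B1–B4, B3–B5, B1–B6, B2–B7

Every bag has size at most 3, so the width is 3 − 1 = 2 and tw(G) ≤ 2. On the other hand G contains the 3-clique {2, 3, 5}. A clique must lie in a single bag of any decomposition, so no decomposition can have width below 2. Therefore the treewidth is 2.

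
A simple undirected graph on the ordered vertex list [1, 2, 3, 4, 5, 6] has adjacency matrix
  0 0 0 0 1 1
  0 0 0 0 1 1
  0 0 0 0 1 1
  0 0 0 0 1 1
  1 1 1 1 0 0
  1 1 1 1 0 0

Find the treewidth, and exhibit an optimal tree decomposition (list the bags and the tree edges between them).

Treewidth 2.
One optimal decomposition is:
Bags: B1 = {1, 5, 6}  B2 = {4, 5, 6}  B3 = {3, 5, 6}  B4 = {2, 5, 6}
Tree: B1–B2, B2–B3, B3–B4

The largest bag has 3 vertices, giving width 2; this decomposition certifies tw(G) ≤ 2. For the lower bound, G contains the cycle 1–5–4–6–1, so G is not a forest; only forests have treewidth ≤ 1, hence tw(G) ≥ 2. Hence tw(G) = 2 exactly.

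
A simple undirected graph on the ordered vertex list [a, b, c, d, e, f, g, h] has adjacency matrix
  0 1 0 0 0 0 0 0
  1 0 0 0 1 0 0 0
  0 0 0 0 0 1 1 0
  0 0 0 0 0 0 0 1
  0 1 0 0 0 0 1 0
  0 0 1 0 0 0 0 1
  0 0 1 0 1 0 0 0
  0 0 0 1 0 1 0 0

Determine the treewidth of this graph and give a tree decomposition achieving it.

The largest bag has 2 vertices, giving width 1; this decomposition certifies tw(G) ≤ 1. Since G has at least one edge (e.g. a–b), it is not an edgeless graph, so tw(G) ≥ 1. Combining the bounds, tw(G) = 1.

Treewidth 1.
One optimal decomposition is:
Bags: B1 = {a, b}  B2 = {b, e}  B3 = {e, g}  B4 = {c, g}  B5 = {c, f}  B6 = {f, h}  B7 = {d, h}
Tree: B1–B2, B2–B3, B3–B4, B4–B5, B5–B6, B6–B7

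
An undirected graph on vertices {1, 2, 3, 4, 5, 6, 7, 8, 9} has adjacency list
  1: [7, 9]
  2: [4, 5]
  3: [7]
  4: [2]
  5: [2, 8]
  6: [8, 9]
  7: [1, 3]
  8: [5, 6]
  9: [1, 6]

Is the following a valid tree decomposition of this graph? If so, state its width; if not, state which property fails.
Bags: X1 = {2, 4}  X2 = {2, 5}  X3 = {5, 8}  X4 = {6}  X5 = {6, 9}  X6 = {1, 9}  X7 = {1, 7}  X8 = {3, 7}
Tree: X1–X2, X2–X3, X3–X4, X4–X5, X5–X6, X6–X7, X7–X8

A tree decomposition must satisfy three properties: every vertex lies in some bag; for every edge, both endpoints lie together in some bag; and for every vertex, the bags containing it form a connected subtree. Here edge (8,6) lies in no bag, so the decomposition is invalid.

No — edge (8,6) lies in no bag.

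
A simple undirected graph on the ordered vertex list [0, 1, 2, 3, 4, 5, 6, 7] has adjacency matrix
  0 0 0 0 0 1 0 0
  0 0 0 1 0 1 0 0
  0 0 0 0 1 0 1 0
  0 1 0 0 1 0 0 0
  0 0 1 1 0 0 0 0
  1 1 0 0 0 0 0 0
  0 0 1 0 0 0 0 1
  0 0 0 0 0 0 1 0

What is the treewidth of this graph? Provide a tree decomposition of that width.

Treewidth 1.
Bags: B1 = {6, 7}  B2 = {2, 6}  B3 = {2, 4}  B4 = {3, 4}  B5 = {1, 3}  B6 = {1, 5}  B7 = {0, 5}
Tree: B1–B2, B2–B3, B3–B4, B4–B5, B5–B6, B6–B7

The largest bag has 2 vertices, giving width 1; this decomposition certifies tw(G) ≤ 1. G has an edge, so its treewidth is at least 1. Therefore the treewidth is 1.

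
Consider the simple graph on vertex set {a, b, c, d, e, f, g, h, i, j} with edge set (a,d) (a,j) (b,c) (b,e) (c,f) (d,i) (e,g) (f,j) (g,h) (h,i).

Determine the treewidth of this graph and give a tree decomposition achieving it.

Treewidth 2.
One such decomposition:
Bags: B1 = {a, f, j}  B2 = {a, c, f}  B3 = {a, b, c}  B4 = {a, b, e}  B5 = {a, e, g}  B6 = {a, g, h}  B7 = {a, h, i}  B8 = {a, d, i}
Tree: B1–B2, B2–B3, B3–B4, B4–B5, B5–B6, B6–B7, B7–B8

Every bag has size at most 3, so the width is 3 − 1 = 2 and tw(G) ≤ 2. The edges a–j–f–c–b–e–g–h–i–d–a form a cycle, so G is not a tree and its treewidth is at least 2. Combining the bounds, tw(G) = 2.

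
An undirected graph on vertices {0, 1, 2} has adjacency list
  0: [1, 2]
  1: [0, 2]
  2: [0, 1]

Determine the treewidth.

2

A width-2 tree decomposition is:
Bags: B1 = {0, 1, 2}
Tree: (single bag)
With just one bag of size 3, the width is 3 − 1 = 2, so tw(G) ≤ 2. On the other hand G contains the 3-clique {0, 1, 2}. A clique must lie in a single bag of any decomposition, so no decomposition can have width below 2. Hence tw(G) = 2 exactly.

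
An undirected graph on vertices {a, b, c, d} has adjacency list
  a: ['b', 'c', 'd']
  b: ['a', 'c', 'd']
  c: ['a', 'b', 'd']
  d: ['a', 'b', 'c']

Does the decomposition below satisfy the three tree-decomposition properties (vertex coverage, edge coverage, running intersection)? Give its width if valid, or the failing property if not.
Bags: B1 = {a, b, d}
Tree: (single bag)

No — vertex c appears in no bag.

A tree decomposition must satisfy three properties: every vertex lies in some bag; for every edge, both endpoints lie together in some bag; and for every vertex, the bags containing it form a connected subtree. Here vertex c appears in no bag, so the decomposition is invalid.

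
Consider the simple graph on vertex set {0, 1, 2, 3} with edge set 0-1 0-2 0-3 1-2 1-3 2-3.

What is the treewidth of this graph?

3

A width-3 tree decomposition is:
Bags: B1 = {0, 1, 2, 3}
Tree: (single bag)
A single bag containing all 4 vertices is trivially a valid decomposition of width 3. On the other hand G contains the 4-clique {0, 1, 2, 3}. A clique must lie in a single bag of any decomposition, so no decomposition can have width below 3. Hence tw(G) = 3 exactly.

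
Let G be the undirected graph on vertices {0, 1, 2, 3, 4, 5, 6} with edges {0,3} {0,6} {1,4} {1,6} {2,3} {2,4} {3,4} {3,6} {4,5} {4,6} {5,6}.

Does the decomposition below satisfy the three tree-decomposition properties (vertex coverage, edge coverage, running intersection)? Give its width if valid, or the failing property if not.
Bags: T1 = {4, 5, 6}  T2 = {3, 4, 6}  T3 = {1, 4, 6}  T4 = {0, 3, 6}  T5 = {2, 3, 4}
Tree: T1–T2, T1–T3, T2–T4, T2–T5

Every vertex of G appears in some bag (union = {0, 1, 2, 3, 4, 5, 6}); every edge is covered by a bag; and for each vertex v the set of bags containing v is connected in the bag tree. The decomposition is therefore valid. The largest bag has 3 vertices, so the width is 2.

Yes; width 2.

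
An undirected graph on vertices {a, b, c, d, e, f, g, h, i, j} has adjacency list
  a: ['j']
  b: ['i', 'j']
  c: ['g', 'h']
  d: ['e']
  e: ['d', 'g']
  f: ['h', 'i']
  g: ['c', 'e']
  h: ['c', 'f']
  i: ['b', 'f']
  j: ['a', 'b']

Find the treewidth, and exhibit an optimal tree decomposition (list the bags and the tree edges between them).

Treewidth 1.
One optimal decomposition is:
Bags: B1 = {d, e}  B2 = {e, g}  B3 = {c, g}  B4 = {c, h}  B5 = {f, h}  B6 = {f, i}  B7 = {b, i}  B8 = {b, j}  B9 = {a, j}
Tree: B1–B2, B2–B3, B3–B4, B4–B5, B5–B6, B6–B7, B7–B8, B8–B9

Every bag has size at most 2, so the width is 2 − 1 = 1 and tw(G) ≤ 1. Since G has at least one edge (e.g. d–e), it is not an edgeless graph, so tw(G) ≥ 1. The upper and lower bounds meet at 1, so that is the treewidth.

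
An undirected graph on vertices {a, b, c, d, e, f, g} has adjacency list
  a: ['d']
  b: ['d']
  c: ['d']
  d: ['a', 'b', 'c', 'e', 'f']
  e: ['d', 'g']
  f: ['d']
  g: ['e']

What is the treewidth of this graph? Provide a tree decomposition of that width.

Every bag has size at most 2, so the width is 2 − 1 = 1 and tw(G) ≤ 1. G has an edge, so its treewidth is at least 1. Therefore the treewidth is 1.

Treewidth 1.
Bags: B1 = {e, g}  B2 = {d, e}  B3 = {a, d}  B4 = {b, d}  B5 = {c, d}  B6 = {d, f}
Tree: B1–B2, B2–B3, B2–B4, B2–B5, B3–B6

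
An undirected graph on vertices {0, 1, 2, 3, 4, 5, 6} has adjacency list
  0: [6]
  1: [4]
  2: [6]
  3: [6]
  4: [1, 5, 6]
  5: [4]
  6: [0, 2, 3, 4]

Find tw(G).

A width-1 tree decomposition is:
Bags: B1 = {4, 6}  B2 = {4, 5}  B3 = {0, 6}  B4 = {1, 4}  B5 = {2, 6}  B6 = {3, 6}
Tree: B1–B2, B1–B3, B2–B4, B3–B5, B3–B6
Every bag has size at most 2, so the width is 2 − 1 = 1 and tw(G) ≤ 1. G has an edge, so its treewidth is at least 1. Therefore the treewidth is 1.

1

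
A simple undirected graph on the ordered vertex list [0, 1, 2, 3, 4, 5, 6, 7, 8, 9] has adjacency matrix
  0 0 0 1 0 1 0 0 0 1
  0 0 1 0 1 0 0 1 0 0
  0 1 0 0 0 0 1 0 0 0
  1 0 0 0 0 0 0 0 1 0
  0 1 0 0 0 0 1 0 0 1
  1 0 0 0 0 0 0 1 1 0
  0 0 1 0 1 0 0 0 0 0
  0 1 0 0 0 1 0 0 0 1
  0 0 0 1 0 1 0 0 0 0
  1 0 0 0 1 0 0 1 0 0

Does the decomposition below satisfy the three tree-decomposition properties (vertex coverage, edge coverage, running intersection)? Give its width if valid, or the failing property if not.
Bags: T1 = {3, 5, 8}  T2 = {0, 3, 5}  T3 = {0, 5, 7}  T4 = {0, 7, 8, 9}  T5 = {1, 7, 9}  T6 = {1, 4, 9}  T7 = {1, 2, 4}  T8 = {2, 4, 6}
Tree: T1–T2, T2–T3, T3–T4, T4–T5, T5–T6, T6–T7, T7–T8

No — bags containing vertex 8 are not connected in the tree.

A tree decomposition must satisfy three properties: every vertex lies in some bag; for every edge, both endpoints lie together in some bag; and for every vertex, the bags containing it form a connected subtree. Here bags containing vertex 8 are not connected in the tree, so the decomposition is invalid.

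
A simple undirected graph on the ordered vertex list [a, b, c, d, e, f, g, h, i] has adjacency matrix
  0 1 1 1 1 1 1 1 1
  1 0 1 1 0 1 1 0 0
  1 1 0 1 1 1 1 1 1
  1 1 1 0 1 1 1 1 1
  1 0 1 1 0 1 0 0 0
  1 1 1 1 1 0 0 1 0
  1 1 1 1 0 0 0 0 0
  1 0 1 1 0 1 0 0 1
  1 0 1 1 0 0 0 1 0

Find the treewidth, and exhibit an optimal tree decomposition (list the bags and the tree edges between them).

Treewidth 4.
One optimal decomposition is:
Bags: B1 = {a, c, d, e, f}  B2 = {a, b, c, d, f}  B3 = {a, b, c, d, g}  B4 = {a, c, d, f, h}  B5 = {a, c, d, h, i}
Tree: B1–B2, B2–B3, B2–B4, B4–B5

Every bag has size at most 5, so the width is 5 − 1 = 4 and tw(G) ≤ 4. On the other hand G contains the 5-clique {a, b, c, d, g}. A clique must lie in a single bag of any decomposition, so no decomposition can have width below 4. Hence tw(G) = 4 exactly.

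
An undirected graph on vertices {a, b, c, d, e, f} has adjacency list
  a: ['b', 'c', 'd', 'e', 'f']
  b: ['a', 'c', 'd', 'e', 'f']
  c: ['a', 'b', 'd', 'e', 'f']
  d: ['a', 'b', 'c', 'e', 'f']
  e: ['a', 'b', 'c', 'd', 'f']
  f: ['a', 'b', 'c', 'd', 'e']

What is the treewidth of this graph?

5

A width-5 tree decomposition is:
Bags: B1 = {a, b, c, d, e, f}
Tree: (single bag)
With just one bag of size 6, the width is 6 − 1 = 5, so tw(G) ≤ 5. On the other hand G contains the 6-clique {a, b, c, d, e, f}. A clique must lie in a single bag of any decomposition, so no decomposition can have width below 5. Combining the bounds, tw(G) = 5.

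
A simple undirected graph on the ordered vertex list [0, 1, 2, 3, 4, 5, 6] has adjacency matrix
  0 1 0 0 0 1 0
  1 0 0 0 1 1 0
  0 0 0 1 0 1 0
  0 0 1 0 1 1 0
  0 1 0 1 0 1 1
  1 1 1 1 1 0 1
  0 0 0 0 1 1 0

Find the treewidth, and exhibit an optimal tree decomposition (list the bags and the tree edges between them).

Treewidth 2.
One such decomposition:
Bags: B1 = {3, 4, 5}  B2 = {4, 5, 6}  B3 = {1, 4, 5}  B4 = {0, 1, 5}  B5 = {2, 3, 5}
Tree: B1–B2, B1–B3, B3–B4, B1–B5

Each bag holds 3 vertices, so the decomposition has width 2, which upper-bounds the treewidth. On the other hand G contains the 3-clique {0, 1, 5}. A clique must lie in a single bag of any decomposition, so no decomposition can have width below 2. Therefore the treewidth is 2.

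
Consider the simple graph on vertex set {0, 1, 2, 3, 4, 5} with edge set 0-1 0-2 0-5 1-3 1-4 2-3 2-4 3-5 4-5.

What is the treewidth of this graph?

3

A width-3 tree decomposition is:
Bags: B1 = {1, 2, 3, 5}  B2 = {0, 1, 2, 5}  B3 = {1, 2, 4, 5}
Tree: B1–B2, B2–B3
Every bag has size at most 4, so the width is 4 − 1 = 3 and tw(G) ≤ 3. For the lower bound: the 4 vertex sets {3,5}, {0,1}, {2}, {4} are disjoint, each induces a connected subgraph, and every pair is joined by at least one edge of G. Contracting each set to a single vertex therefore yields K_{4} as a minor, and since treewidth is minor-monotone, tw(G) ≥ tw(K_{4}) = 3. Combining the bounds, tw(G) = 3.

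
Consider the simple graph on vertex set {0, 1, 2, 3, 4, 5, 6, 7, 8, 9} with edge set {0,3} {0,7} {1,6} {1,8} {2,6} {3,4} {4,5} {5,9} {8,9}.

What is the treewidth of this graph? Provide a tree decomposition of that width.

Every bag has size at most 2, so the width is 2 − 1 = 1 and tw(G) ≤ 1. G has an edge, so its treewidth is at least 1. Hence tw(G) = 1 exactly.

Treewidth 1.
Bags: B1 = {2, 6}  B2 = {1, 6}  B3 = {1, 8}  B4 = {8, 9}  B5 = {5, 9}  B6 = {4, 5}  B7 = {3, 4}  B8 = {0, 3}  B9 = {0, 7}
Tree: B1–B2, B2–B3, B3–B4, B4–B5, B5–B6, B6–B7, B7–B8, B8–B9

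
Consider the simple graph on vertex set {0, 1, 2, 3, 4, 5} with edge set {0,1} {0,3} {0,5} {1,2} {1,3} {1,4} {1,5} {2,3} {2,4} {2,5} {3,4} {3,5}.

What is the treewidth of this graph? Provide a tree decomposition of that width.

Treewidth 3.
One optimal decomposition is:
Bags: B1 = {1, 2, 3, 5}  B2 = {1, 2, 3, 4}  B3 = {0, 1, 3, 5}
Tree: B1–B2, B1–B3

Every bag has size at most 4, so the width is 4 − 1 = 3 and tw(G) ≤ 3. On the other hand G contains the 4-clique {0, 1, 3, 5}. A clique must lie in a single bag of any decomposition, so no decomposition can have width below 3. Combining the bounds, tw(G) = 3.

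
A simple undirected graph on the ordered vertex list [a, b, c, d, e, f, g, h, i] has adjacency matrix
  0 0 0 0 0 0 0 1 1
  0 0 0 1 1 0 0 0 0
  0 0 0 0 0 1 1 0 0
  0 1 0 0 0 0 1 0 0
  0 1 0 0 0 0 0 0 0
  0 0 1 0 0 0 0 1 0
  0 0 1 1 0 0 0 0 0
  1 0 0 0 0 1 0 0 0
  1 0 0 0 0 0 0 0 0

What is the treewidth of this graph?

A width-1 tree decomposition is:
Bags: B1 = {b, e}  B2 = {b, d}  B3 = {d, g}  B4 = {c, g}  B5 = {c, f}  B6 = {f, h}  B7 = {a, h}  B8 = {a, i}
Tree: B1–B2, B2–B3, B3–B4, B4–B5, B5–B6, B6–B7, B7–B8
Every bag has size at most 2, so the width is 2 − 1 = 1 and tw(G) ≤ 1. Since G has at least one edge (e.g. e–b), it is not an edgeless graph, so tw(G) ≥ 1. The upper and lower bounds meet at 1, so that is the treewidth.

1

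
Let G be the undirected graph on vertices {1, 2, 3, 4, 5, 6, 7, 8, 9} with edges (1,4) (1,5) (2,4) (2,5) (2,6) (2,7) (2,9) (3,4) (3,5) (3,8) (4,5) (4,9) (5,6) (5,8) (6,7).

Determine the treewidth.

A width-2 tree decomposition is:
Bags: B1 = {2, 4, 5}  B2 = {2, 5, 6}  B3 = {2, 4, 9}  B4 = {3, 4, 5}  B5 = {1, 4, 5}  B6 = {3, 5, 8}  B7 = {2, 6, 7}
Tree: B1–B2, B1–B3, B1–B4, B4–B5, B4–B6, B2–B7
Each bag holds 3 vertices, so the decomposition has width 2, which upper-bounds the treewidth. Conversely, {2, 4, 9} is a clique of size 3, and the vertices of any clique must share a bag in every tree decomposition; so some bag has ≥ 3 vertices and tw(G) ≥ 2. Hence tw(G) = 2 exactly.

2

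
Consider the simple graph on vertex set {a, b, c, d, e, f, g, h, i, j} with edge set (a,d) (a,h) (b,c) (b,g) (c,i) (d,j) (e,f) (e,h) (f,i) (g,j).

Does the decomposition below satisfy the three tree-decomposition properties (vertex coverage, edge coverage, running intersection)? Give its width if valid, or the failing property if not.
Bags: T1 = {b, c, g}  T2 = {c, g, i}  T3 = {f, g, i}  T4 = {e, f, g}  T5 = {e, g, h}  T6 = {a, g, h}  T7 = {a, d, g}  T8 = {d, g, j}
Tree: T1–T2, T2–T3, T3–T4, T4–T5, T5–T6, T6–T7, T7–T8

Yes; width 2.

Every vertex of G appears in some bag (union = {a, b, c, d, e, f, g, h, i, j}); every edge is covered by a bag; and for each vertex v the set of bags containing v is connected in the bag tree. The decomposition is therefore valid. The largest bag has 3 vertices, so the width is 2.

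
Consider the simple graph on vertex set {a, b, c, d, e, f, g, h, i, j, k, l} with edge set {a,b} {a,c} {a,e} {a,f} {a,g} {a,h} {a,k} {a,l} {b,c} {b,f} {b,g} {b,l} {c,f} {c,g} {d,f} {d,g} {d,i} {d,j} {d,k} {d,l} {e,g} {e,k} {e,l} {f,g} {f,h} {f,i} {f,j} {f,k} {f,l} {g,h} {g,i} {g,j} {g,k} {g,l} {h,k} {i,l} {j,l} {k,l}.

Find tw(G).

4

A width-4 tree decomposition is:
Bags: B1 = {a, f, g, k, l}  B2 = {d, f, g, k, l}  B3 = {a, f, g, h, k}  B4 = {a, e, g, k, l}  B5 = {a, b, f, g, l}  B6 = {d, f, g, i, l}  B7 = {d, f, g, j, l}  B8 = {a, b, c, f, g}
Tree: B1–B2, B1–B3, B1–B4, B1–B5, B2–B6, B2–B7, B5–B8
Every bag has size at most 5, so the width is 5 − 1 = 4 and tw(G) ≤ 4. On the other hand G contains the 5-clique {a, e, g, k, l}. A clique must lie in a single bag of any decomposition, so no decomposition can have width below 4. Therefore the treewidth is 4.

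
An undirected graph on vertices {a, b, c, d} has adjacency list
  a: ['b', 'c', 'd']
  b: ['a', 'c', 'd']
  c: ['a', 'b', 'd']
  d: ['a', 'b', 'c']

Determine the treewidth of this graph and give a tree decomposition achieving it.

Treewidth 3.
Bags: B1 = {a, b, c, d}
Tree: (single bag)

A single bag containing all 4 vertices is trivially a valid decomposition of width 3. Conversely, {a, b, c, d} is a clique of size 4, and the vertices of any clique must share a bag in every tree decomposition; so some bag has ≥ 4 vertices and tw(G) ≥ 3. The upper and lower bounds meet at 3, so that is the treewidth.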